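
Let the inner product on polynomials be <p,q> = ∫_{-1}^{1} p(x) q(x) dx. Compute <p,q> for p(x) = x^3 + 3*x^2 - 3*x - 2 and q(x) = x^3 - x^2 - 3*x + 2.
<p,q> = 2/105

Expand the product: p(x)·q(x) = x^6 + 2*x^5 - 9*x^4 - 6*x^3 + 17*x^2 - 4.
∫_{-1}^{1} of each monomial x^k gives [2/(k+1) if k even, 0 if k odd]. Integrating term-by-term (or equivalently evaluating the antiderivative F(x) = x^7/7 + x^6/3 - 9*x^5/5 - 3*x^4/2 + 17*x^3/3 - 4*x at the endpoints):
  F(1) − F(−1) = -81/70 − (-247/210) = 2/105.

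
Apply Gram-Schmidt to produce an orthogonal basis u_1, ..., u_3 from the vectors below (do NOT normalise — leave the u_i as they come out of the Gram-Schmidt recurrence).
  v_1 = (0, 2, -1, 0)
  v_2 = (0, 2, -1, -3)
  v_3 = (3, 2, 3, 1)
Orthogonal basis:
  u_1 = (0, 2, -1, 0)
  u_2 = (0, 0, 0, -3)
  u_3 = (3, 8/5, 16/5, 0)

Apply the Gram-Schmidt recurrence
  u_1 = v_1
  u_i = v_i − Σ_{j<i} ((v_i · u_j) / (u_j · u_j)) · u_j.

Step by step this gives:
  u_1 = (0, 2, -1, 0)
  u_2 = (0, 0, 0, -3)
  u_3 = (3, 8/5, 16/5, 0)

Orthogonality check:
  u_2 · u_1 = 0 (should be 0)
  u_3 · u_1 = 0 (should be 0)
  u_3 · u_2 = 0 (should be 0)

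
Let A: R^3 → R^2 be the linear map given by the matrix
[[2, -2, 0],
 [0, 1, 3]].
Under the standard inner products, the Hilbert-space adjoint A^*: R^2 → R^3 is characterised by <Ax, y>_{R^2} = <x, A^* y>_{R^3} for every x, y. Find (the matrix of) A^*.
A^* = A^T =
[[2, 0],
 [-2, 1],
 [0, 3]]

For real matrices with standard dot products, the defining identity <Ax, y> = <x, A^* y> gives (Ax)^T y = x^T (A^*) y, i.e. x^T A^T y = x^T (A^*) y. Since this holds for all x, y, we must have A^* = A^T. Therefore
A^* =
[[2, 0],
 [-2, 1],
 [0, 3]].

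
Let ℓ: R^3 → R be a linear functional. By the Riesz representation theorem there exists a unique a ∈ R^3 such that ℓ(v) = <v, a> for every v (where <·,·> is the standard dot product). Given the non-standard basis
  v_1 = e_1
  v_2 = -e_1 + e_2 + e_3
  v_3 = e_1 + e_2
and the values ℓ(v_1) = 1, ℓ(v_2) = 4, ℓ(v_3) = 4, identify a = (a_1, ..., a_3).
a = (1, 3, 2)

Write a = (a_1, ..., a_3) in the standard basis. For each basis vector v_i, ℓ(v_i) = <v_i, a> is a linear equation in the a_j's. Collect the n equations into a matrix system V a = ℓ, where row i of V is v_i (expressed in the standard basis). Since V is invertible (lower-triangular with 1s on the diagonal, up to permutation), solve by back-substitution:
  V =
[[1, 0, 0],
 [-1, 1, 1],
 [1, 1, 0]]
  V a = (1, 4, 4)
Solving gives a = (1, 3, 2).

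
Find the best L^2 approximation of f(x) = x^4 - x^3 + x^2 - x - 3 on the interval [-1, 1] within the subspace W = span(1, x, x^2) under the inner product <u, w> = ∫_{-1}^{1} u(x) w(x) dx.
g(x) = 13*x^2/7 - 8*x/5 - 108/35

The best approximation g ∈ W is the orthogonal projection of f onto W. Writing g = a_0 + a_1 x + a_2 x^2, the coefficients solve the normal equations G · a = b where
  G_{ij} = <φ_i, φ_j> and b_i = <f, φ_i>, with φ_0 = 1, φ_1 = x, φ_2 = x^2.
G =
  [2, 0, 2/3]
  [0, 2/3, 0]
  [2/3, 0, 2/5],
b = (-74/15, -16/15, -46/35).
Solving gives a_0 = -108/35, a_1 = -8/5, a_2 = 13/7, so
  g(x) = 13*x^2/7 - 8*x/5 - 108/35.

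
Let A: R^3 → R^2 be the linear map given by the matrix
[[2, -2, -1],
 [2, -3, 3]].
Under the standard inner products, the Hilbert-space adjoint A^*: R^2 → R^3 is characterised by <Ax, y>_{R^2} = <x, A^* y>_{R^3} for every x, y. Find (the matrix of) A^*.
A^* = A^T =
[[2, 2],
 [-2, -3],
 [-1, 3]]

For real matrices with standard dot products, the defining identity <Ax, y> = <x, A^* y> gives (Ax)^T y = x^T (A^*) y, i.e. x^T A^T y = x^T (A^*) y. Since this holds for all x, y, we must have A^* = A^T. Therefore
A^* =
[[2, 2],
 [-2, -3],
 [-1, 3]].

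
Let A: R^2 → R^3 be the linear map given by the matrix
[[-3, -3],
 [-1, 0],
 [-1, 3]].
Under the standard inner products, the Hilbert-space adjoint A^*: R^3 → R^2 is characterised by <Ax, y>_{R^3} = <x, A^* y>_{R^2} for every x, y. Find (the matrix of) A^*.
A^* = A^T =
[[-3, -1, -1],
 [-3, 0, 3]]

For real matrices with standard dot products, the defining identity <Ax, y> = <x, A^* y> gives (Ax)^T y = x^T (A^*) y, i.e. x^T A^T y = x^T (A^*) y. Since this holds for all x, y, we must have A^* = A^T. Therefore
A^* =
[[-3, -1, -1],
 [-3, 0, 3]].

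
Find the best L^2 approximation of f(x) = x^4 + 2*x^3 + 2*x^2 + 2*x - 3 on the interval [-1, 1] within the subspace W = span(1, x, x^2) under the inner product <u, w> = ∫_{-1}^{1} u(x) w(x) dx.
g(x) = 20*x^2/7 + 16*x/5 - 108/35

The best approximation g ∈ W is the orthogonal projection of f onto W. Writing g = a_0 + a_1 x + a_2 x^2, the coefficients solve the normal equations G · a = b where
  G_{ij} = <φ_i, φ_j> and b_i = <f, φ_i>, with φ_0 = 1, φ_1 = x, φ_2 = x^2.
G =
  [2, 0, 2/3]
  [0, 2/3, 0]
  [2/3, 0, 2/5],
b = (-64/15, 32/15, -32/35).
Solving gives a_0 = -108/35, a_1 = 16/5, a_2 = 20/7, so
  g(x) = 20*x^2/7 + 16*x/5 - 108/35.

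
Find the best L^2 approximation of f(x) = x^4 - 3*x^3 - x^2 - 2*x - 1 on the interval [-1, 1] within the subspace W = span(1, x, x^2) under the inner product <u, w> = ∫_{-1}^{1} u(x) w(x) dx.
g(x) = -x^2/7 - 19*x/5 - 38/35

The best approximation g ∈ W is the orthogonal projection of f onto W. Writing g = a_0 + a_1 x + a_2 x^2, the coefficients solve the normal equations G · a = b where
  G_{ij} = <φ_i, φ_j> and b_i = <f, φ_i>, with φ_0 = 1, φ_1 = x, φ_2 = x^2.
G =
  [2, 0, 2/3]
  [0, 2/3, 0]
  [2/3, 0, 2/5],
b = (-34/15, -38/15, -82/105).
Solving gives a_0 = -38/35, a_1 = -19/5, a_2 = -1/7, so
  g(x) = -x^2/7 - 19*x/5 - 38/35.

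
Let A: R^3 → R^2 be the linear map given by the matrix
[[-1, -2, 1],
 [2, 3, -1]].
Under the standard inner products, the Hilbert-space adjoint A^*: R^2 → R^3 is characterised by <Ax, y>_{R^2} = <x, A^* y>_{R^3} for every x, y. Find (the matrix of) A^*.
A^* = A^T =
[[-1, 2],
 [-2, 3],
 [1, -1]]

For real matrices with standard dot products, the defining identity <Ax, y> = <x, A^* y> gives (Ax)^T y = x^T (A^*) y, i.e. x^T A^T y = x^T (A^*) y. Since this holds for all x, y, we must have A^* = A^T. Therefore
A^* =
[[-1, 2],
 [-2, 3],
 [1, -1]].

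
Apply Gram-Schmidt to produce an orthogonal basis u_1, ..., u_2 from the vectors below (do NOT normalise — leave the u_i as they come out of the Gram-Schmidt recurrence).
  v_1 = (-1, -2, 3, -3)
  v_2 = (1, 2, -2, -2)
Orthogonal basis:
  u_1 = (-1, -2, 3, -3)
  u_2 = (18/23, 36/23, -31/23, -61/23)

Apply the Gram-Schmidt recurrence
  u_1 = v_1
  u_i = v_i − Σ_{j<i} ((v_i · u_j) / (u_j · u_j)) · u_j.

Step by step this gives:
  u_1 = (-1, -2, 3, -3)
  u_2 = (18/23, 36/23, -31/23, -61/23)

Orthogonality check:
  u_2 · u_1 = 0 (should be 0)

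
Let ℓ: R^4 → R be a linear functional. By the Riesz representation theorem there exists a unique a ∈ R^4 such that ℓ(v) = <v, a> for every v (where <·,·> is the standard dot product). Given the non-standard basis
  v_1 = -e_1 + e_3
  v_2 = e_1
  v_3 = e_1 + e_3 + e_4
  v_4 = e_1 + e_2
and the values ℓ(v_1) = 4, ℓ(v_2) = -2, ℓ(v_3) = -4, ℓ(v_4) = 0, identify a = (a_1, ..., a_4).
a = (-2, 2, 2, -4)

Write a = (a_1, ..., a_4) in the standard basis. For each basis vector v_i, ℓ(v_i) = <v_i, a> is a linear equation in the a_j's. Collect the n equations into a matrix system V a = ℓ, where row i of V is v_i (expressed in the standard basis). Since V is invertible (lower-triangular with 1s on the diagonal, up to permutation), solve by back-substitution:
  V =
[[-1, 0, 1, 0],
 [1, 0, 0, 0],
 [1, 0, 1, 1],
 [1, 1, 0, 0]]
  V a = (4, -2, -4, 0)
Solving gives a = (-2, 2, 2, -4).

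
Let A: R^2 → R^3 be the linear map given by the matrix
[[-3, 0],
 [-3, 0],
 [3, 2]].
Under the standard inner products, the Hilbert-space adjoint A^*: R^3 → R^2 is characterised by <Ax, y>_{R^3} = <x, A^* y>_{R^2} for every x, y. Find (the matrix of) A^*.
A^* = A^T =
[[-3, -3, 3],
 [0, 0, 2]]

For real matrices with standard dot products, the defining identity <Ax, y> = <x, A^* y> gives (Ax)^T y = x^T (A^*) y, i.e. x^T A^T y = x^T (A^*) y. Since this holds for all x, y, we must have A^* = A^T. Therefore
A^* =
[[-3, -3, 3],
 [0, 0, 2]].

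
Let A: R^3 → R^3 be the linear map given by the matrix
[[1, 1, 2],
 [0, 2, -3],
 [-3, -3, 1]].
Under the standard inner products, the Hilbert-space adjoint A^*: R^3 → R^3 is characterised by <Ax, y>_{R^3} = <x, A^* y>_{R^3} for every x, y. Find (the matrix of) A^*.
A^* = A^T =
[[1, 0, -3],
 [1, 2, -3],
 [2, -3, 1]]

For real matrices with standard dot products, the defining identity <Ax, y> = <x, A^* y> gives (Ax)^T y = x^T (A^*) y, i.e. x^T A^T y = x^T (A^*) y. Since this holds for all x, y, we must have A^* = A^T. Therefore
A^* =
[[1, 0, -3],
 [1, 2, -3],
 [2, -3, 1]].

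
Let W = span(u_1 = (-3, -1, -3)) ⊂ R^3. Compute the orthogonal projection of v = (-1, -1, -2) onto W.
proj_W(v) = (-30/19, -10/19, -30/19)

Set up U = [u_1 | ... | u_1] ∈ R^(3×1). The projector onto W = col(U) is P = U (U^T U)^(-1) U^T.
Compute U^T U =
  [19],
and U^T v = (10).
Solve U^T U · c = U^T v for the coefficients: c = (10/19). The projection is proj_W(v) = U c.
Check: (v - proj_W(v)) · u_1 = 0  (should be 0).
Result: proj_W(v) = (-30/19, -10/19, -30/19).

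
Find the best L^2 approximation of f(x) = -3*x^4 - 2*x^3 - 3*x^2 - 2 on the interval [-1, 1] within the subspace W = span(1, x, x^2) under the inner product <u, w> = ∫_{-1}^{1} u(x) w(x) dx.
g(x) = -39*x^2/7 - 6*x/5 - 61/35

The best approximation g ∈ W is the orthogonal projection of f onto W. Writing g = a_0 + a_1 x + a_2 x^2, the coefficients solve the normal equations G · a = b where
  G_{ij} = <φ_i, φ_j> and b_i = <f, φ_i>, with φ_0 = 1, φ_1 = x, φ_2 = x^2.
G =
  [2, 0, 2/3]
  [0, 2/3, 0]
  [2/3, 0, 2/5],
b = (-36/5, -4/5, -356/105).
Solving gives a_0 = -61/35, a_1 = -6/5, a_2 = -39/7, so
  g(x) = -39*x^2/7 - 6*x/5 - 61/35.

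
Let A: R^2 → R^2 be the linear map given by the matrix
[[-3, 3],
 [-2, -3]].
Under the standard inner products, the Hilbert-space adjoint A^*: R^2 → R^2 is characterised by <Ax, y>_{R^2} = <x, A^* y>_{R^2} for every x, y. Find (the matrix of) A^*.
A^* = A^T =
[[-3, -2],
 [3, -3]]

For real matrices with standard dot products, the defining identity <Ax, y> = <x, A^* y> gives (Ax)^T y = x^T (A^*) y, i.e. x^T A^T y = x^T (A^*) y. Since this holds for all x, y, we must have A^* = A^T. Therefore
A^* =
[[-3, -2],
 [3, -3]].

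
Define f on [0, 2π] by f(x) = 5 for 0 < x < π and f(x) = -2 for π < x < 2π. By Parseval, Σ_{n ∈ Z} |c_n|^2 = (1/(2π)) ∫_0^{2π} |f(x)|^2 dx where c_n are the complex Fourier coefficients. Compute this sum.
Σ |c_n|^2 = 29/2

Parseval equates the L^2 energy of f (normalised by 1/(2π)) with the ℓ^2 sum of its Fourier coefficients: (1/(2π)) ∫_0^{2π} |f|^2 = Σ |c_n|^2.
Compute the left side: (1/(2π)) [∫_0^π 5^2 dx + ∫_π^{2π} (-2)^2 dx] = (1/(2π)) · (25π + 4π) = (25 + 4)/2 = 29/2.
So Σ_{n ∈ Z} |c_n|^2 = 29/2.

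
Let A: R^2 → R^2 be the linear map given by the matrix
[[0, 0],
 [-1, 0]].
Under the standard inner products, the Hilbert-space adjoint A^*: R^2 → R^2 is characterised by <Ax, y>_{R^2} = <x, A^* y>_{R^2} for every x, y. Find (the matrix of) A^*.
A^* = A^T =
[[0, -1],
 [0, 0]]

For real matrices with standard dot products, the defining identity <Ax, y> = <x, A^* y> gives (Ax)^T y = x^T (A^*) y, i.e. x^T A^T y = x^T (A^*) y. Since this holds for all x, y, we must have A^* = A^T. Therefore
A^* =
[[0, -1],
 [0, 0]].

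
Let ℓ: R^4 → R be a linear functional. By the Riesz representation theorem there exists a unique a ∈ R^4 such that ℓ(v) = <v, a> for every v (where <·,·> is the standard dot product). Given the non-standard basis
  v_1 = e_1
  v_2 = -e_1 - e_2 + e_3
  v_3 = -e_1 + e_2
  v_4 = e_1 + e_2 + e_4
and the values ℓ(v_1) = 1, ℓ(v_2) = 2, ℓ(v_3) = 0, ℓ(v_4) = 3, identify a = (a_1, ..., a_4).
a = (1, 1, 4, 1)

Write a = (a_1, ..., a_4) in the standard basis. For each basis vector v_i, ℓ(v_i) = <v_i, a> is a linear equation in the a_j's. Collect the n equations into a matrix system V a = ℓ, where row i of V is v_i (expressed in the standard basis). Since V is invertible (lower-triangular with 1s on the diagonal, up to permutation), solve by back-substitution:
  V =
[[1, 0, 0, 0],
 [-1, -1, 1, 0],
 [-1, 1, 0, 0],
 [1, 1, 0, 1]]
  V a = (1, 2, 0, 3)
Solving gives a = (1, 1, 4, 1).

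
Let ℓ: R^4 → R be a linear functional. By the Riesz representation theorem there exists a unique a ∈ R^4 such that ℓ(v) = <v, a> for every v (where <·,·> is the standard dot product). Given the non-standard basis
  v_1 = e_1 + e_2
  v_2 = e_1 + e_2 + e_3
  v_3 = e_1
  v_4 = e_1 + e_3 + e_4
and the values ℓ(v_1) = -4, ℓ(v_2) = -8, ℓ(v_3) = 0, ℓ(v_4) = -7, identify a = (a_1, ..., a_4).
a = (0, -4, -4, -3)

Write a = (a_1, ..., a_4) in the standard basis. For each basis vector v_i, ℓ(v_i) = <v_i, a> is a linear equation in the a_j's. Collect the n equations into a matrix system V a = ℓ, where row i of V is v_i (expressed in the standard basis). Since V is invertible (lower-triangular with 1s on the diagonal, up to permutation), solve by back-substitution:
  V =
[[1, 1, 0, 0],
 [1, 1, 1, 0],
 [1, 0, 0, 0],
 [1, 0, 1, 1]]
  V a = (-4, -8, 0, -7)
Solving gives a = (0, -4, -4, -3).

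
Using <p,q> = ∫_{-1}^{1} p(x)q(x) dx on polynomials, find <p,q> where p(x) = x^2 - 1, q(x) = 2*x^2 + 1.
<p,q> = -28/15

Expand the product: p(x)·q(x) = 2*x^4 - x^2 - 1.
∫_{-1}^{1} of each monomial x^k gives [2/(k+1) if k even, 0 if k odd]. Integrating term-by-term (or equivalently evaluating the antiderivative F(x) = 2*x^5/5 - x^3/3 - x at the endpoints):
  F(1) − F(−1) = -14/15 − (14/15) = -28/15.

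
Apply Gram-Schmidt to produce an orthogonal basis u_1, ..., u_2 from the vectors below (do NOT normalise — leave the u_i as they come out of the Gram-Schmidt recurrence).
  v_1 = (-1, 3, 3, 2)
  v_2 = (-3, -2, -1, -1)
Orthogonal basis:
  u_1 = (-1, 3, 3, 2)
  u_2 = (-77/23, -22/23, 1/23, -7/23)

Apply the Gram-Schmidt recurrence
  u_1 = v_1
  u_i = v_i − Σ_{j<i} ((v_i · u_j) / (u_j · u_j)) · u_j.

Step by step this gives:
  u_1 = (-1, 3, 3, 2)
  u_2 = (-77/23, -22/23, 1/23, -7/23)

Orthogonality check:
  u_2 · u_1 = 0 (should be 0)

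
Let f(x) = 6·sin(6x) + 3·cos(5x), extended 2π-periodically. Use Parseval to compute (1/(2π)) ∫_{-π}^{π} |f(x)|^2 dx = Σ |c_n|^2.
Σ |c_n|^2 = 45/2

Expand |f|^2 and use orthogonality of {sin(nx), cos(mx)} on [-π, π]:
  ∫_{-π}^{π} sin(nx)^2 dx = π, ∫ cos(mx)^2 dx = π, and cross terms integrate to 0.
So ∫_{-π}^{π} f(x)^2 dx = 6^2 · π + 3^2 · π = (36 + 9)π.
Divide by 2π: (36 + 9)/2 = 45/2.
By Parseval, this equals Σ |c_n|^2.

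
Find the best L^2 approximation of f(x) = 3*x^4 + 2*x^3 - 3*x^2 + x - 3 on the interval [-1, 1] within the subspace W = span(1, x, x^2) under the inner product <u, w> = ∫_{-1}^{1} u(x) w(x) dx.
g(x) = -3*x^2/7 + 11*x/5 - 114/35

The best approximation g ∈ W is the orthogonal projection of f onto W. Writing g = a_0 + a_1 x + a_2 x^2, the coefficients solve the normal equations G · a = b where
  G_{ij} = <φ_i, φ_j> and b_i = <f, φ_i>, with φ_0 = 1, φ_1 = x, φ_2 = x^2.
G =
  [2, 0, 2/3]
  [0, 2/3, 0]
  [2/3, 0, 2/5],
b = (-34/5, 22/15, -82/35).
Solving gives a_0 = -114/35, a_1 = 11/5, a_2 = -3/7, so
  g(x) = -3*x^2/7 + 11*x/5 - 114/35.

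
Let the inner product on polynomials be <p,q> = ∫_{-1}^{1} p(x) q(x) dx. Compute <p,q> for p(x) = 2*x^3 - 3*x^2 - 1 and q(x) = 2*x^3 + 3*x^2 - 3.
<p,q> = 264/35

Expand the product: p(x)·q(x) = 4*x^6 - 9*x^4 - 8*x^3 + 6*x^2 + 3.
∫_{-1}^{1} of each monomial x^k gives [2/(k+1) if k even, 0 if k odd]. Integrating term-by-term (or equivalently evaluating the antiderivative F(x) = 4*x^7/7 - 9*x^5/5 - 2*x^4 + 2*x^3 + 3*x at the endpoints):
  F(1) − F(−1) = 62/35 − (-202/35) = 264/35.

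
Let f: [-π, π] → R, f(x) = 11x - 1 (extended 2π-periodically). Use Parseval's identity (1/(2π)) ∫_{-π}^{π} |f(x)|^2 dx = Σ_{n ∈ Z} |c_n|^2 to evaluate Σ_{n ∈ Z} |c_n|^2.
Σ |c_n|^2 = 121π^2/3 + 1

Expand and integrate term by term over [-π, π]:
  ∫ (11x)^2 dx = 121·(2π^3/3); ∫ 2·11·(-1)·x dx = 0 (odd integrand); ∫ (-1)^2 dx = 1·2π.
So (1/(2π)) ∫_{-π}^{π} (11x - 1)^2 dx = 121π^2/3 + 1 = 121π^2/3 + 1.
Parseval ⇒ Σ |c_n|^2 = 121π^2/3 + 1.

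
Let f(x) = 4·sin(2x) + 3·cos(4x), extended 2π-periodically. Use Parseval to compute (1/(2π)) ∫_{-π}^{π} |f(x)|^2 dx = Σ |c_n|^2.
Σ |c_n|^2 = 25/2

Expand |f|^2 and use orthogonality of {sin(nx), cos(mx)} on [-π, π]:
  ∫_{-π}^{π} sin(nx)^2 dx = π, ∫ cos(mx)^2 dx = π, and cross terms integrate to 0.
So ∫_{-π}^{π} f(x)^2 dx = 4^2 · π + 3^2 · π = (16 + 9)π.
Divide by 2π: (16 + 9)/2 = 25/2.
By Parseval, this equals Σ |c_n|^2.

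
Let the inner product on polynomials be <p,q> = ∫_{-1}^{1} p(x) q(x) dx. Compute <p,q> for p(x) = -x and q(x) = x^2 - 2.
<p,q> = 0

Expand the product: p(x)·q(x) = -x^3 + 2*x.
∫_{-1}^{1} of each monomial x^k gives [2/(k+1) if k even, 0 if k odd]. Integrating term-by-term (or equivalently evaluating the antiderivative F(x) = -x^4/4 + x^2 at the endpoints):
  F(1) − F(−1) = 3/4 − (3/4) = 0.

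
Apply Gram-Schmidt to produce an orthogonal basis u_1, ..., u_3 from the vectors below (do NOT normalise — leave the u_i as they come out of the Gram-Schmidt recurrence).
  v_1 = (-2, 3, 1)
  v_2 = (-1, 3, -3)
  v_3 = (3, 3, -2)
Orthogonal basis:
  u_1 = (-2, 3, 1)
  u_2 = (1/7, 9/7, -25/7)
  u_3 = (306/101, 357/202, 153/202)

Apply the Gram-Schmidt recurrence
  u_1 = v_1
  u_i = v_i − Σ_{j<i} ((v_i · u_j) / (u_j · u_j)) · u_j.

Step by step this gives:
  u_1 = (-2, 3, 1)
  u_2 = (1/7, 9/7, -25/7)
  u_3 = (306/101, 357/202, 153/202)

Orthogonality check:
  u_2 · u_1 = 0 (should be 0)
  u_3 · u_1 = 0 (should be 0)
  u_3 · u_2 = 0 (should be 0)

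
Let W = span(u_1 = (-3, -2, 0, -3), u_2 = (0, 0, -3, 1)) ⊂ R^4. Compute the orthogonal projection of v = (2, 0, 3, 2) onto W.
proj_W(v) = (423/211, 282/211, 570/211, 233/211)

Set up U = [u_1 | ... | u_2] ∈ R^(4×2). The projector onto W = col(U) is P = U (U^T U)^(-1) U^T.
Compute U^T U =
  [22, -3]
  [-3, 10],
and U^T v = (-12, -7).
Solve U^T U · c = U^T v for the coefficients: c = (-141/211, -190/211). The projection is proj_W(v) = U c.
Check: (v - proj_W(v)) · u_1 = 0  (should be 0).
Check: (v - proj_W(v)) · u_2 = 0  (should be 0).
Result: proj_W(v) = (423/211, 282/211, 570/211, 233/211).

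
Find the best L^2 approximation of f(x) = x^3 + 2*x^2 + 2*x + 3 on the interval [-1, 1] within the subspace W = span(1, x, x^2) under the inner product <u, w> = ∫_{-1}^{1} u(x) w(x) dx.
g(x) = 2*x^2 + 13*x/5 + 3

The best approximation g ∈ W is the orthogonal projection of f onto W. Writing g = a_0 + a_1 x + a_2 x^2, the coefficients solve the normal equations G · a = b where
  G_{ij} = <φ_i, φ_j> and b_i = <f, φ_i>, with φ_0 = 1, φ_1 = x, φ_2 = x^2.
G =
  [2, 0, 2/3]
  [0, 2/3, 0]
  [2/3, 0, 2/5],
b = (22/3, 26/15, 14/5).
Solving gives a_0 = 3, a_1 = 13/5, a_2 = 2, so
  g(x) = 2*x^2 + 13*x/5 + 3.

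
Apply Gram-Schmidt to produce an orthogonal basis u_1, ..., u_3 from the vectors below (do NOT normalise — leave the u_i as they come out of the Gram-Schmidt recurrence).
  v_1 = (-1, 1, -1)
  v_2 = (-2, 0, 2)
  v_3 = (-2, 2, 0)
Orthogonal basis:
  u_1 = (-1, 1, -1)
  u_2 = (-2, 0, 2)
  u_3 = (1/3, 2/3, 1/3)

Apply the Gram-Schmidt recurrence
  u_1 = v_1
  u_i = v_i − Σ_{j<i} ((v_i · u_j) / (u_j · u_j)) · u_j.

Step by step this gives:
  u_1 = (-1, 1, -1)
  u_2 = (-2, 0, 2)
  u_3 = (1/3, 2/3, 1/3)

Orthogonality check:
  u_2 · u_1 = 0 (should be 0)
  u_3 · u_1 = 0 (should be 0)
  u_3 · u_2 = 0 (should be 0)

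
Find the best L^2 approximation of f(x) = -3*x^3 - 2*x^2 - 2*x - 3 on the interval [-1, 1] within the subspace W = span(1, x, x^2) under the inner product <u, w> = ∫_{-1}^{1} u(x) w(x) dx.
g(x) = -2*x^2 - 19*x/5 - 3

The best approximation g ∈ W is the orthogonal projection of f onto W. Writing g = a_0 + a_1 x + a_2 x^2, the coefficients solve the normal equations G · a = b where
  G_{ij} = <φ_i, φ_j> and b_i = <f, φ_i>, with φ_0 = 1, φ_1 = x, φ_2 = x^2.
G =
  [2, 0, 2/3]
  [0, 2/3, 0]
  [2/3, 0, 2/5],
b = (-22/3, -38/15, -14/5).
Solving gives a_0 = -3, a_1 = -19/5, a_2 = -2, so
  g(x) = -2*x^2 - 19*x/5 - 3.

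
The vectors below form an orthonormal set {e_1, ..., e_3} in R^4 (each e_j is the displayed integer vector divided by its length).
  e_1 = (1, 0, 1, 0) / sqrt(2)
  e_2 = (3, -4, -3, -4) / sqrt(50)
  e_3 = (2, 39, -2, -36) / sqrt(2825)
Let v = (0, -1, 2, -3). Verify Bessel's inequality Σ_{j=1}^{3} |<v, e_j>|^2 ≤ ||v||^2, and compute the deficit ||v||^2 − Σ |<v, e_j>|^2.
Σ |<v, e_j>|^2 = 621/113; ||v||^2 = 14; deficit = 961/113

Write each e_j = u_j / sqrt(<u_j, u_j>) where u_j is the displayed integer vector. Then <v, e_j> = <v, u_j> / sqrt(<u_j, u_j>), so |<v, e_j>|^2 = <v, u_j>^2 / <u_j, u_j>.
Coefficients: <v, e_1> = 2/sqrt(2), <v, e_2> = 10/sqrt(50), <v, e_3> = 65/sqrt(2825).
Square and sum: Σ |<v, e_j>|^2 = 621/113.
Compute ||v||^2 = v·v = 14.
Deficit = 14 − 621/113 = 961/113 ≥ 0, confirming Bessel's inequality. (The deficit equals ||v − Σ <v,e_j> e_j||^2, the squared distance from v to span{e_j}.)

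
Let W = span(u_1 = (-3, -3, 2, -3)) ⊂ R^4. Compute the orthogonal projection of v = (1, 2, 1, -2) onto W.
proj_W(v) = (3/31, 3/31, -2/31, 3/31)

Set up U = [u_1 | ... | u_1] ∈ R^(4×1). The projector onto W = col(U) is P = U (U^T U)^(-1) U^T.
Compute U^T U =
  [31],
and U^T v = (-1).
Solve U^T U · c = U^T v for the coefficients: c = (-1/31). The projection is proj_W(v) = U c.
Check: (v - proj_W(v)) · u_1 = 0  (should be 0).
Result: proj_W(v) = (3/31, 3/31, -2/31, 3/31).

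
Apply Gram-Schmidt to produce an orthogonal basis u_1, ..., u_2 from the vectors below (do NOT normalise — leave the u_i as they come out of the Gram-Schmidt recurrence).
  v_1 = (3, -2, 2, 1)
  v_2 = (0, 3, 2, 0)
Orthogonal basis:
  u_1 = (3, -2, 2, 1)
  u_2 = (1/3, 25/9, 20/9, 1/9)

Apply the Gram-Schmidt recurrence
  u_1 = v_1
  u_i = v_i − Σ_{j<i} ((v_i · u_j) / (u_j · u_j)) · u_j.

Step by step this gives:
  u_1 = (3, -2, 2, 1)
  u_2 = (1/3, 25/9, 20/9, 1/9)

Orthogonality check:
  u_2 · u_1 = 0 (should be 0)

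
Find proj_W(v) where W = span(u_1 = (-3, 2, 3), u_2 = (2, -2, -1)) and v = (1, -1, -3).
proj_W(v) = (49/29, -14/29, -77/29)

Set up U = [u_1 | ... | u_2] ∈ R^(3×2). The projector onto W = col(U) is P = U (U^T U)^(-1) U^T.
Compute U^T U =
  [22, -13]
  [-13, 9],
and U^T v = (-14, 7).
Solve U^T U · c = U^T v for the coefficients: c = (-35/29, -28/29). The projection is proj_W(v) = U c.
Check: (v - proj_W(v)) · u_1 = 0  (should be 0).
Check: (v - proj_W(v)) · u_2 = 0  (should be 0).
Result: proj_W(v) = (49/29, -14/29, -77/29).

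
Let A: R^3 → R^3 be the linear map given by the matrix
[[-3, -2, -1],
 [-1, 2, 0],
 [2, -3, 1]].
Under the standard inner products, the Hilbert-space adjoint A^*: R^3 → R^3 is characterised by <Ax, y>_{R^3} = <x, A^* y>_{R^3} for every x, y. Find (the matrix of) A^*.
A^* = A^T =
[[-3, -1, 2],
 [-2, 2, -3],
 [-1, 0, 1]]

For real matrices with standard dot products, the defining identity <Ax, y> = <x, A^* y> gives (Ax)^T y = x^T (A^*) y, i.e. x^T A^T y = x^T (A^*) y. Since this holds for all x, y, we must have A^* = A^T. Therefore
A^* =
[[-3, -1, 2],
 [-2, 2, -3],
 [-1, 0, 1]].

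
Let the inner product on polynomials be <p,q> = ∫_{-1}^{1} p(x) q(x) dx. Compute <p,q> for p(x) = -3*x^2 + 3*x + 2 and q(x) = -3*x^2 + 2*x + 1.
<p,q> = 28/5

Expand the product: p(x)·q(x) = 9*x^4 - 15*x^3 - 3*x^2 + 7*x + 2.
∫_{-1}^{1} of each monomial x^k gives [2/(k+1) if k even, 0 if k odd]. Integrating term-by-term (or equivalently evaluating the antiderivative F(x) = 9*x^5/5 - 15*x^4/4 - x^3 + 7*x^2/2 + 2*x at the endpoints):
  F(1) − F(−1) = 51/20 − (-61/20) = 28/5.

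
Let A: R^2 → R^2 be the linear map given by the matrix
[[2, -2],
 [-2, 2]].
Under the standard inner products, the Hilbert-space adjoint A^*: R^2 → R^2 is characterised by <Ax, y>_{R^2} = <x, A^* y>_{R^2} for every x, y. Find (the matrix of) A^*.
A^* = A^T =
[[2, -2],
 [-2, 2]]

For real matrices with standard dot products, the defining identity <Ax, y> = <x, A^* y> gives (Ax)^T y = x^T (A^*) y, i.e. x^T A^T y = x^T (A^*) y. Since this holds for all x, y, we must have A^* = A^T. Therefore
A^* =
[[2, -2],
 [-2, 2]].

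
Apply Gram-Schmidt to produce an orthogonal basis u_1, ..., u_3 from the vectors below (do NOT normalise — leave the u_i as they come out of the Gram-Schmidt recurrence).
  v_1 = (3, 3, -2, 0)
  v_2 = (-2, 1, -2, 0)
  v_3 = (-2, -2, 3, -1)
Orthogonal basis:
  u_1 = (3, 3, -2, 0)
  u_2 = (-47/22, 19/22, -21/11, 0)
  u_3 = (-60/197, 150/197, 135/197, -1)

Apply the Gram-Schmidt recurrence
  u_1 = v_1
  u_i = v_i − Σ_{j<i} ((v_i · u_j) / (u_j · u_j)) · u_j.

Step by step this gives:
  u_1 = (3, 3, -2, 0)
  u_2 = (-47/22, 19/22, -21/11, 0)
  u_3 = (-60/197, 150/197, 135/197, -1)

Orthogonality check:
  u_2 · u_1 = 0 (should be 0)
  u_3 · u_1 = 0 (should be 0)
  u_3 · u_2 = 0 (should be 0)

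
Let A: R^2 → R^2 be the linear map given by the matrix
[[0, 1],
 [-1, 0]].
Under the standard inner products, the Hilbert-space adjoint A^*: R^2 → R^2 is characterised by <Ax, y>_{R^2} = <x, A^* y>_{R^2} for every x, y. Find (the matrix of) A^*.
A^* = A^T =
[[0, -1],
 [1, 0]]

For real matrices with standard dot products, the defining identity <Ax, y> = <x, A^* y> gives (Ax)^T y = x^T (A^*) y, i.e. x^T A^T y = x^T (A^*) y. Since this holds for all x, y, we must have A^* = A^T. Therefore
A^* =
[[0, -1],
 [1, 0]].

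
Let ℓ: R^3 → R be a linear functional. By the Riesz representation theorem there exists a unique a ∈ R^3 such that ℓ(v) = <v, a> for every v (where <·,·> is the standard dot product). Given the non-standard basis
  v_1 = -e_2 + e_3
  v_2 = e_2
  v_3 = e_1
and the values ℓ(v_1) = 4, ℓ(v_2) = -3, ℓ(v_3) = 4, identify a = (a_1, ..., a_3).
a = (4, -3, 1)

Write a = (a_1, ..., a_3) in the standard basis. For each basis vector v_i, ℓ(v_i) = <v_i, a> is a linear equation in the a_j's. Collect the n equations into a matrix system V a = ℓ, where row i of V is v_i (expressed in the standard basis). Since V is invertible (lower-triangular with 1s on the diagonal, up to permutation), solve by back-substitution:
  V =
[[0, -1, 1],
 [0, 1, 0],
 [1, 0, 0]]
  V a = (4, -3, 4)
Solving gives a = (4, -3, 1).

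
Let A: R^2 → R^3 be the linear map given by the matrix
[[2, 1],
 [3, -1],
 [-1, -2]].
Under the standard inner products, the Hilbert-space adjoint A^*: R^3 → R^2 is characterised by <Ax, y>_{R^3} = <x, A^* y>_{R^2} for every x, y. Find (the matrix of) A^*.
A^* = A^T =
[[2, 3, -1],
 [1, -1, -2]]

For real matrices with standard dot products, the defining identity <Ax, y> = <x, A^* y> gives (Ax)^T y = x^T (A^*) y, i.e. x^T A^T y = x^T (A^*) y. Since this holds for all x, y, we must have A^* = A^T. Therefore
A^* =
[[2, 3, -1],
 [1, -1, -2]].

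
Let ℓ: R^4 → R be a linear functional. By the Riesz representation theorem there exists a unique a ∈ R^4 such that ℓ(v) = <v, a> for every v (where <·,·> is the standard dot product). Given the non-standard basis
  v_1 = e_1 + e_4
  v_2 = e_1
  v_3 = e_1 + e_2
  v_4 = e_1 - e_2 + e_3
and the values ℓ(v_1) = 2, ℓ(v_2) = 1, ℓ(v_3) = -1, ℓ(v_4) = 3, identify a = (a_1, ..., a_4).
a = (1, -2, 0, 1)

Write a = (a_1, ..., a_4) in the standard basis. For each basis vector v_i, ℓ(v_i) = <v_i, a> is a linear equation in the a_j's. Collect the n equations into a matrix system V a = ℓ, where row i of V is v_i (expressed in the standard basis). Since V is invertible (lower-triangular with 1s on the diagonal, up to permutation), solve by back-substitution:
  V =
[[1, 0, 0, 1],
 [1, 0, 0, 0],
 [1, 1, 0, 0],
 [1, -1, 1, 0]]
  V a = (2, 1, -1, 3)
Solving gives a = (1, -2, 0, 1).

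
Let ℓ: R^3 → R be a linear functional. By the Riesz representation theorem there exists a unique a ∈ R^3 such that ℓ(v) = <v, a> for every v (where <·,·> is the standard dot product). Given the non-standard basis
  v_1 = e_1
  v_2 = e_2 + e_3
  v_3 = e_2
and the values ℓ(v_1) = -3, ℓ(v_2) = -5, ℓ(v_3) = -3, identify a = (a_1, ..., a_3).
a = (-3, -3, -2)

Write a = (a_1, ..., a_3) in the standard basis. For each basis vector v_i, ℓ(v_i) = <v_i, a> is a linear equation in the a_j's. Collect the n equations into a matrix system V a = ℓ, where row i of V is v_i (expressed in the standard basis). Since V is invertible (lower-triangular with 1s on the diagonal, up to permutation), solve by back-substitution:
  V =
[[1, 0, 0],
 [0, 1, 1],
 [0, 1, 0]]
  V a = (-3, -5, -3)
Solving gives a = (-3, -3, -2).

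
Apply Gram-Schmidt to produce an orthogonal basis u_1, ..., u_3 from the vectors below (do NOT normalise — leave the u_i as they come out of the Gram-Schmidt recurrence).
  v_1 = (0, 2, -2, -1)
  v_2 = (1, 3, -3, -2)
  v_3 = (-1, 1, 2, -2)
Orthogonal basis:
  u_1 = (0, 2, -2, -1)
  u_2 = (1, -1/9, 1/9, -4/9)
  u_3 = (-1, 1, 2, -2)

Apply the Gram-Schmidt recurrence
  u_1 = v_1
  u_i = v_i − Σ_{j<i} ((v_i · u_j) / (u_j · u_j)) · u_j.

Step by step this gives:
  u_1 = (0, 2, -2, -1)
  u_2 = (1, -1/9, 1/9, -4/9)
  u_3 = (-1, 1, 2, -2)

Orthogonality check:
  u_2 · u_1 = 0 (should be 0)
  u_3 · u_1 = 0 (should be 0)
  u_3 · u_2 = 0 (should be 0)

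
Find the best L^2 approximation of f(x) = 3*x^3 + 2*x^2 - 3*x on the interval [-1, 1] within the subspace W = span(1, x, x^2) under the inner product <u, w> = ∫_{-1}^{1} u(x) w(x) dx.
g(x) = 2*x^2 - 6*x/5

The best approximation g ∈ W is the orthogonal projection of f onto W. Writing g = a_0 + a_1 x + a_2 x^2, the coefficients solve the normal equations G · a = b where
  G_{ij} = <φ_i, φ_j> and b_i = <f, φ_i>, with φ_0 = 1, φ_1 = x, φ_2 = x^2.
G =
  [2, 0, 2/3]
  [0, 2/3, 0]
  [2/3, 0, 2/5],
b = (4/3, -4/5, 4/5).
Solving gives a_0 = 0, a_1 = -6/5, a_2 = 2, so
  g(x) = 2*x^2 - 6*x/5.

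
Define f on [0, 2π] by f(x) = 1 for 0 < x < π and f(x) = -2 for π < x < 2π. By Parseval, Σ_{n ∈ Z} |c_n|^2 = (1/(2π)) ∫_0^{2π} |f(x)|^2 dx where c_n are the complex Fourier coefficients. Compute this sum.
Σ |c_n|^2 = 5/2

Parseval equates the L^2 energy of f (normalised by 1/(2π)) with the ℓ^2 sum of its Fourier coefficients: (1/(2π)) ∫_0^{2π} |f|^2 = Σ |c_n|^2.
Compute the left side: (1/(2π)) [∫_0^π 1^2 dx + ∫_π^{2π} (-2)^2 dx] = (1/(2π)) · (1π + 4π) = (1 + 4)/2 = 5/2.
So Σ_{n ∈ Z} |c_n|^2 = 5/2.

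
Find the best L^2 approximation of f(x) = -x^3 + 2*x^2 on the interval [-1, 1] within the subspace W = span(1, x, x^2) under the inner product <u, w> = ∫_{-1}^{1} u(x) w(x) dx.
g(x) = 2*x^2 - 3*x/5

The best approximation g ∈ W is the orthogonal projection of f onto W. Writing g = a_0 + a_1 x + a_2 x^2, the coefficients solve the normal equations G · a = b where
  G_{ij} = <φ_i, φ_j> and b_i = <f, φ_i>, with φ_0 = 1, φ_1 = x, φ_2 = x^2.
G =
  [2, 0, 2/3]
  [0, 2/3, 0]
  [2/3, 0, 2/5],
b = (4/3, -2/5, 4/5).
Solving gives a_0 = 0, a_1 = -3/5, a_2 = 2, so
  g(x) = 2*x^2 - 3*x/5.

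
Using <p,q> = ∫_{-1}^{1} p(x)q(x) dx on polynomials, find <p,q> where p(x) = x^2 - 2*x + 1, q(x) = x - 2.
<p,q> = -20/3

Expand the product: p(x)·q(x) = x^3 - 4*x^2 + 5*x - 2.
∫_{-1}^{1} of each monomial x^k gives [2/(k+1) if k even, 0 if k odd]. Integrating term-by-term (or equivalently evaluating the antiderivative F(x) = x^4/4 - 4*x^3/3 + 5*x^2/2 - 2*x at the endpoints):
  F(1) − F(−1) = -7/12 − (73/12) = -20/3.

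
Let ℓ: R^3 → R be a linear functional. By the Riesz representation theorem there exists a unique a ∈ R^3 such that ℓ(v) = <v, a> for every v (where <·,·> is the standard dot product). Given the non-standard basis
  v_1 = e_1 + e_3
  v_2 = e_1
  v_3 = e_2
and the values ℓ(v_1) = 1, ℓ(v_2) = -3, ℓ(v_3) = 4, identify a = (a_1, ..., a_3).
a = (-3, 4, 4)

Write a = (a_1, ..., a_3) in the standard basis. For each basis vector v_i, ℓ(v_i) = <v_i, a> is a linear equation in the a_j's. Collect the n equations into a matrix system V a = ℓ, where row i of V is v_i (expressed in the standard basis). Since V is invertible (lower-triangular with 1s on the diagonal, up to permutation), solve by back-substitution:
  V =
[[1, 0, 1],
 [1, 0, 0],
 [0, 1, 0]]
  V a = (1, -3, 4)
Solving gives a = (-3, 4, 4).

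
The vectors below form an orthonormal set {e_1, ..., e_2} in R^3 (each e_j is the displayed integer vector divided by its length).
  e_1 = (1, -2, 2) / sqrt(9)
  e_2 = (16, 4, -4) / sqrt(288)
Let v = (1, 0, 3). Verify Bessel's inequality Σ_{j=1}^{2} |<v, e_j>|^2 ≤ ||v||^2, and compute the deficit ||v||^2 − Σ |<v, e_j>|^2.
Σ |<v, e_j>|^2 = 11/2; ||v||^2 = 10; deficit = 9/2

Write each e_j = u_j / sqrt(<u_j, u_j>) where u_j is the displayed integer vector. Then <v, e_j> = <v, u_j> / sqrt(<u_j, u_j>), so |<v, e_j>|^2 = <v, u_j>^2 / <u_j, u_j>.
Coefficients: <v, e_1> = 7/sqrt(9), <v, e_2> = 4/sqrt(288).
Square and sum: Σ |<v, e_j>|^2 = 11/2.
Compute ||v||^2 = v·v = 10.
Deficit = 10 − 11/2 = 9/2 ≥ 0, confirming Bessel's inequality. (The deficit equals ||v − Σ <v,e_j> e_j||^2, the squared distance from v to span{e_j}.)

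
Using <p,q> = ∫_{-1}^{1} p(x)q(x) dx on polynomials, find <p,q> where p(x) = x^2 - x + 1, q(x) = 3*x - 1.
<p,q> = -14/3

Expand the product: p(x)·q(x) = 3*x^3 - 4*x^2 + 4*x - 1.
∫_{-1}^{1} of each monomial x^k gives [2/(k+1) if k even, 0 if k odd]. Integrating term-by-term (or equivalently evaluating the antiderivative F(x) = 3*x^4/4 - 4*x^3/3 + 2*x^2 - x at the endpoints):
  F(1) − F(−1) = 5/12 − (61/12) = -14/3.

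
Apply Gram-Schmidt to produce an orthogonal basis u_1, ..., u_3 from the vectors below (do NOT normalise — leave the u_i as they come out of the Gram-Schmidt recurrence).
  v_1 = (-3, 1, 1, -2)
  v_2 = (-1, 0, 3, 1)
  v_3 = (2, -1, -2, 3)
Orthogonal basis:
  u_1 = (-3, 1, 1, -2)
  u_2 = (-1/5, -4/15, 41/15, 23/15)
  u_3 = (-152/149, -4/149, -108/149, 172/149)

Apply the Gram-Schmidt recurrence
  u_1 = v_1
  u_i = v_i − Σ_{j<i} ((v_i · u_j) / (u_j · u_j)) · u_j.

Step by step this gives:
  u_1 = (-3, 1, 1, -2)
  u_2 = (-1/5, -4/15, 41/15, 23/15)
  u_3 = (-152/149, -4/149, -108/149, 172/149)

Orthogonality check:
  u_2 · u_1 = 0 (should be 0)
  u_3 · u_1 = 0 (should be 0)
  u_3 · u_2 = 0 (should be 0)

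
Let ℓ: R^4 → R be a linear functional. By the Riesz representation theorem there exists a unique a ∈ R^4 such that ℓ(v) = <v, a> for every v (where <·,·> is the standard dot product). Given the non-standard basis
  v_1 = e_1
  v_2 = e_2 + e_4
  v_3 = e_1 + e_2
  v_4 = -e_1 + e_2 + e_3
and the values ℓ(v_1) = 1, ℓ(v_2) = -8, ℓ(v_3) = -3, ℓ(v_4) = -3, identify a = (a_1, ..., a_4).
a = (1, -4, 2, -4)

Write a = (a_1, ..., a_4) in the standard basis. For each basis vector v_i, ℓ(v_i) = <v_i, a> is a linear equation in the a_j's. Collect the n equations into a matrix system V a = ℓ, where row i of V is v_i (expressed in the standard basis). Since V is invertible (lower-triangular with 1s on the diagonal, up to permutation), solve by back-substitution:
  V =
[[1, 0, 0, 0],
 [0, 1, 0, 1],
 [1, 1, 0, 0],
 [-1, 1, 1, 0]]
  V a = (1, -8, -3, -3)
Solving gives a = (1, -4, 2, -4).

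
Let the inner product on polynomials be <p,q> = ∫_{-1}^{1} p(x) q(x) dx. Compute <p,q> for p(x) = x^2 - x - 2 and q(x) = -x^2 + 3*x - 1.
<p,q> = 34/15

Expand the product: p(x)·q(x) = -x^4 + 4*x^3 - 2*x^2 - 5*x + 2.
∫_{-1}^{1} of each monomial x^k gives [2/(k+1) if k even, 0 if k odd]. Integrating term-by-term (or equivalently evaluating the antiderivative F(x) = -x^5/5 + x^4 - 2*x^3/3 - 5*x^2/2 + 2*x at the endpoints):
  F(1) − F(−1) = -11/30 − (-79/30) = 34/15.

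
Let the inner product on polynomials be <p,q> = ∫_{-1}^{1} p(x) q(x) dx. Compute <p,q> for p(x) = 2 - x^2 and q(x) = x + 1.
<p,q> = 10/3

Expand the product: p(x)·q(x) = -x^3 - x^2 + 2*x + 2.
∫_{-1}^{1} of each monomial x^k gives [2/(k+1) if k even, 0 if k odd]. Integrating term-by-term (or equivalently evaluating the antiderivative F(x) = -x^4/4 - x^3/3 + x^2 + 2*x at the endpoints):
  F(1) − F(−1) = 29/12 − (-11/12) = 10/3.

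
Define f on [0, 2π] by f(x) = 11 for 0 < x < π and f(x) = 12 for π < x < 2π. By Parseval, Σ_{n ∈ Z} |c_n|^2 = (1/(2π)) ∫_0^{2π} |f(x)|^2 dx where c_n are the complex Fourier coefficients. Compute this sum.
Σ |c_n|^2 = 265/2

Parseval equates the L^2 energy of f (normalised by 1/(2π)) with the ℓ^2 sum of its Fourier coefficients: (1/(2π)) ∫_0^{2π} |f|^2 = Σ |c_n|^2.
Compute the left side: (1/(2π)) [∫_0^π 11^2 dx + ∫_π^{2π} 12^2 dx] = (1/(2π)) · (121π + 144π) = (121 + 144)/2 = 265/2.
So Σ_{n ∈ Z} |c_n|^2 = 265/2.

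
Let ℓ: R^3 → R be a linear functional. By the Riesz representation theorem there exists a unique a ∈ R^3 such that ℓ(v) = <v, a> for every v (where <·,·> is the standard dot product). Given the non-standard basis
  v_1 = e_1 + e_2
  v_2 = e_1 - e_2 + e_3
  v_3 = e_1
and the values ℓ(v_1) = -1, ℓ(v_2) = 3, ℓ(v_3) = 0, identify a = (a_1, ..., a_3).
a = (0, -1, 2)

Write a = (a_1, ..., a_3) in the standard basis. For each basis vector v_i, ℓ(v_i) = <v_i, a> is a linear equation in the a_j's. Collect the n equations into a matrix system V a = ℓ, where row i of V is v_i (expressed in the standard basis). Since V is invertible (lower-triangular with 1s on the diagonal, up to permutation), solve by back-substitution:
  V =
[[1, 1, 0],
 [1, -1, 1],
 [1, 0, 0]]
  V a = (-1, 3, 0)
Solving gives a = (0, -1, 2).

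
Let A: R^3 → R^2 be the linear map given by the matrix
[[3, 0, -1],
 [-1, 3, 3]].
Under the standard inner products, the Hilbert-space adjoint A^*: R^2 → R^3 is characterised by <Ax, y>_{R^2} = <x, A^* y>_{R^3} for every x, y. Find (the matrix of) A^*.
A^* = A^T =
[[3, -1],
 [0, 3],
 [-1, 3]]

For real matrices with standard dot products, the defining identity <Ax, y> = <x, A^* y> gives (Ax)^T y = x^T (A^*) y, i.e. x^T A^T y = x^T (A^*) y. Since this holds for all x, y, we must have A^* = A^T. Therefore
A^* =
[[3, -1],
 [0, 3],
 [-1, 3]].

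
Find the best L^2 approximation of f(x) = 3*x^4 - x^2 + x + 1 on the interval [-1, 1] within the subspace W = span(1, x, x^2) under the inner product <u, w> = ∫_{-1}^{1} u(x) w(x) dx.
g(x) = 11*x^2/7 + x + 26/35

The best approximation g ∈ W is the orthogonal projection of f onto W. Writing g = a_0 + a_1 x + a_2 x^2, the coefficients solve the normal equations G · a = b where
  G_{ij} = <φ_i, φ_j> and b_i = <f, φ_i>, with φ_0 = 1, φ_1 = x, φ_2 = x^2.
G =
  [2, 0, 2/3]
  [0, 2/3, 0]
  [2/3, 0, 2/5],
b = (38/15, 2/3, 118/105).
Solving gives a_0 = 26/35, a_1 = 1, a_2 = 11/7, so
  g(x) = 11*x^2/7 + x + 26/35.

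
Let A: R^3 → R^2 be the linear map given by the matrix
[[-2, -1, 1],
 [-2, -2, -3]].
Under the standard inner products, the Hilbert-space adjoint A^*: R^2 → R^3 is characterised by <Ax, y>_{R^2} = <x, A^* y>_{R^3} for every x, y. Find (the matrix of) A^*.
A^* = A^T =
[[-2, -2],
 [-1, -2],
 [1, -3]]

For real matrices with standard dot products, the defining identity <Ax, y> = <x, A^* y> gives (Ax)^T y = x^T (A^*) y, i.e. x^T A^T y = x^T (A^*) y. Since this holds for all x, y, we must have A^* = A^T. Therefore
A^* =
[[-2, -2],
 [-1, -2],
 [1, -3]].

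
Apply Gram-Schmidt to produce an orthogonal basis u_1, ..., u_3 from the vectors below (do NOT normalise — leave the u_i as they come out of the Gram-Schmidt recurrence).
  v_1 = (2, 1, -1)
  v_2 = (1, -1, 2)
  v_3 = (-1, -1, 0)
Orthogonal basis:
  u_1 = (2, 1, -1)
  u_2 = (4/3, -5/6, 11/6)
  u_3 = (4/35, -4/7, -12/35)

Apply the Gram-Schmidt recurrence
  u_1 = v_1
  u_i = v_i − Σ_{j<i} ((v_i · u_j) / (u_j · u_j)) · u_j.

Step by step this gives:
  u_1 = (2, 1, -1)
  u_2 = (4/3, -5/6, 11/6)
  u_3 = (4/35, -4/7, -12/35)

Orthogonality check:
  u_2 · u_1 = 0 (should be 0)
  u_3 · u_1 = 0 (should be 0)
  u_3 · u_2 = 0 (should be 0)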